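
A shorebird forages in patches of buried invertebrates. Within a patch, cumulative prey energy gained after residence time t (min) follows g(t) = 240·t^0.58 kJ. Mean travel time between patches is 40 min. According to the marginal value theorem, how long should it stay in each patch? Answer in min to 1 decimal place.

55.2 min

By the marginal value theorem, leave when the instantaneous gain rate g'(t) equals the habitat-wide average g(t)/(T + t).
g'(t) = 0.58·240·t^-0.42. Setting 0.58·240·t^-0.42 = 240·t^0.58/(40+t) gives 0.58(40+t) = t, so 0.42·t = 0.58×40.
t* = 0.58×40/0.42 = 55.24 min.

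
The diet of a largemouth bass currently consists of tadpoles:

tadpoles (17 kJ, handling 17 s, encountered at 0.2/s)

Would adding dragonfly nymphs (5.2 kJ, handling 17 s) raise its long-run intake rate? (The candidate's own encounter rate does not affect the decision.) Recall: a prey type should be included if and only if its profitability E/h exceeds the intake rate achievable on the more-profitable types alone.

No

Intake rate on the current diet: R = (0.2×17) / (1 + 0.2×17) = 3.4/4.4 = 0.7727 kJ/s.
Profitability of dragonfly nymphs: 5.2/17 = 0.3059 kJ/s.
Since 0.3059 < R, time spent handling dragonfly nymphs is better spent searching.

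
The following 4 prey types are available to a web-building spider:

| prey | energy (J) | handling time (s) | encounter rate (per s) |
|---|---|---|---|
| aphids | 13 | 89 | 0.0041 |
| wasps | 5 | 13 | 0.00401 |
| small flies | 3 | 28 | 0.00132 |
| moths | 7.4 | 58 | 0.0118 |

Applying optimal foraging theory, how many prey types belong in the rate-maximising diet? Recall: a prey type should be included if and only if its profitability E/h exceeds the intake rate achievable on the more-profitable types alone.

4

Profitabilities (E/h, J/s): wasps 0.385, aphids 0.146, moths 0.128, small flies 0.107. Add prey in this order while the next type's profitability exceeds the intake rate on those already taken.
Rate on top 1: 0.01906. aphids: 0.146 > 0.01906 → include.
Rate on top 2: 0.05176. moths: 0.128 > 0.05176 → include.
Rate on top 3: 0.07646. small flies: 0.107 > 0.07646 → include.
Optimal diet: wasps, aphids, moths, small flies — 4 of 4 types.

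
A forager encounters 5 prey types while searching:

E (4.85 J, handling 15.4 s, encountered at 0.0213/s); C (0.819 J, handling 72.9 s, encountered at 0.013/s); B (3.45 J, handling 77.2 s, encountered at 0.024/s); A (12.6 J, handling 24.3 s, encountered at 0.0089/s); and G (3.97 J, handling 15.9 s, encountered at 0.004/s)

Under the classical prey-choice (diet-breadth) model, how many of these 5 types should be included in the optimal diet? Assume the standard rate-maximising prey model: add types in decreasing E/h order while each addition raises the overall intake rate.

Profitabilities (E/h, J/s): A 0.519, E 0.315, G 0.25, B 0.0447, C 0.0112. Add prey in this order while the next type's profitability exceeds the intake rate on those already taken.
Rate on top 1: 0.0922. E: 0.315 > 0.0922 → include.
Rate on top 2: 0.1395. G: 0.25 > 0.1395 → include.
Rate on top 3: 0.1439. B: 0.0447 < 0.1439 → exclude; stop.
Optimal diet: A, E, G — 3 of 5 types.

3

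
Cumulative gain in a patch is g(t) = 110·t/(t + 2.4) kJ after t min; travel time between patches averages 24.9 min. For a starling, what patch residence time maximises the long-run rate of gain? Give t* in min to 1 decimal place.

7.7 min

Maximise g(t)/(T+t): set derivative to zero → g'(t)(T+t) = g(t).
g'(t) = 110·2.4/(t + 2.4)². Setting 110·2.4/(t+2.4)² = 110t/[(t+2.4)(24.9+t)] gives 2.4(24.9+t) = t(t+2.4), so t² = 2.4×24.9 = 59.76.
t* = √59.76 = 7.73 min.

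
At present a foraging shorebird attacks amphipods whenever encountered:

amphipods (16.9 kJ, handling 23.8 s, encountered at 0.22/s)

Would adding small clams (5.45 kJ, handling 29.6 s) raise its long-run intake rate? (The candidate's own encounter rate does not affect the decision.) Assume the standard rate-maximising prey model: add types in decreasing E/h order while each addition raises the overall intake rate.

No

On amphipods alone, R = ΣλE/(1+Σλh) = 3.718/6.236 = 0.5962 kJ/s.
small clams: E/h = 5.45/29.6 = 0.1841 kJ/s.
0.1841 < 0.5962, so adding small clams would lower the average — exclude it.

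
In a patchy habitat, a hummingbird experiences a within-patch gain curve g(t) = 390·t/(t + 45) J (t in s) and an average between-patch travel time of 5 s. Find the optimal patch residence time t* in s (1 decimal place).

Optimal t* satisfies g'(t*) = g(t*)/(T + t*).
g'(t) = 390·45/(t + 45)². Setting 390·45/(t+45)² = 390t/[(t+45)(5+t)] gives 45(5+t) = t(t+45), so t² = 45×5 = 225.
t* = √225 = 15 s.

15.0 s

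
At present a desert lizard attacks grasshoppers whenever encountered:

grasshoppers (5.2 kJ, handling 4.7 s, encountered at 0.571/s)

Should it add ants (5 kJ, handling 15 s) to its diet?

No

Current rate: (0.571×5.2)/(1 + 0.571×4.7) = 0.806 kJ/s.
Profitability of ants: 5/15 = 0.3333 kJ/s.
Since 0.3333 < R, time spent handling ants is better spent searching.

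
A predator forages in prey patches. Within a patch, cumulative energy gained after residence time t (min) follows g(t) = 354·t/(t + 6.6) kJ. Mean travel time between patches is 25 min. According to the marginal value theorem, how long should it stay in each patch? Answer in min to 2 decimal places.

12.85 min

Maximise g(t)/(T+t): set derivative to zero → g'(t)(T+t) = g(t).
g'(t) = 354·6.6/(t + 6.6)². Setting 354·6.6/(t+6.6)² = 354t/[(t+6.6)(25+t)] gives 6.6(25+t) = t(t+6.6), so t² = 6.6×25 = 165.
t* = √165 = 12.85 min.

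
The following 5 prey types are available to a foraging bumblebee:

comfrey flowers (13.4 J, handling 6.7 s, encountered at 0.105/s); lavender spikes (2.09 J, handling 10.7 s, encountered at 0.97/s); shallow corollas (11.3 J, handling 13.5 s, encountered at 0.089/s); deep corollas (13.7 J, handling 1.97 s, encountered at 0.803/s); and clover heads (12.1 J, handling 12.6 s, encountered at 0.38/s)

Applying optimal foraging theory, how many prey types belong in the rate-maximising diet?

E/h in descending order: deep corollas 6.95, comfrey flowers 2, clover heads 0.96, shallow corollas 0.837, lavender spikes 0.195 J/s. The optimal diet is the largest prefix of this list for which every included type satisfies E_i/h_i > R on the types above it.
Rate on top 1: 4.261. comfrey flowers: 2 < 4.261 → exclude; stop.
Optimal diet: deep corollas — 1 of 5 types.

1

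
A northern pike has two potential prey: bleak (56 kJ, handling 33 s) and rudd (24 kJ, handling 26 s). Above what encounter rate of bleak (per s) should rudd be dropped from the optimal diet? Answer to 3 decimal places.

0.036 per s

Drop rudd once their profitability E₂/h₂ falls below the rate achievable on bleak alone: E₂/h₂ = λE₁/(1 + λh₁).
Solve for λ: λE₁h₂ = E₂(1 + λh₁) → λ(E₁h₂ − E₂h₁) = E₂ → λ = E₂/(E₁h₂ − E₂h₁).
λ = 24/(56×26 − 24×33) = 24/664 = 0.03614 per s.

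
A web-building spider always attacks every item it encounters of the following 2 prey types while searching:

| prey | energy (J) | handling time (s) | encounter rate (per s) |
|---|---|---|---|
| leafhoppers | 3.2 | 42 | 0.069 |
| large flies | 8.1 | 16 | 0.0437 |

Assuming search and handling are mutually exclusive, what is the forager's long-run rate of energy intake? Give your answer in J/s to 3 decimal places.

0.125 J/s

R = Σλ_iE_i / (1 + Σλ_ih_i)
Numerator: 0.069×3.2 + 0.0437×8.1 = 0.5748
Denominator: 1 + 0.069×42 + 0.0437×16 = 4.597
R = 0.5748/4.597 = 0.125 J/s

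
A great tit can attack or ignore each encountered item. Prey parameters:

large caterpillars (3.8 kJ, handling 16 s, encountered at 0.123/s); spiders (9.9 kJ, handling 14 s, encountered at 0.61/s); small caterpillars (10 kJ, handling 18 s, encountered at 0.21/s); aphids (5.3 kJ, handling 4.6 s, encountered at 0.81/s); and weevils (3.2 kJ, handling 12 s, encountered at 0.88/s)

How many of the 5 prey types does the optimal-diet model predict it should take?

Profitabilities (E/h, kJ/s): aphids 1.15, spiders 0.707, small caterpillars 0.556, weevils 0.267, large caterpillars 0.237. Add prey in this order while the next type's profitability exceeds the intake rate on those already taken.
Rate on top 1: 0.9084. spiders: 0.707 < 0.9084 → exclude; stop.
Optimal diet: aphids — 1 of 5 types.

1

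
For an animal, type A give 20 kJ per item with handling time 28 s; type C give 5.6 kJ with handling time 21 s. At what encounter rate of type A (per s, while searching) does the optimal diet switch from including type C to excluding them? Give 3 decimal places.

0.021 per s

Drop type C once their profitability E₂/h₂ falls below the rate achievable on type A alone: E₂/h₂ = λE₁/(1 + λh₁).
Solve for λ: λE₁h₂ = E₂(1 + λh₁) → λ(E₁h₂ − E₂h₁) = E₂ → λ = E₂/(E₁h₂ − E₂h₁).
λ = 5.6/(20×21 − 5.6×28) = 5.6/263.2 = 0.02128 per s.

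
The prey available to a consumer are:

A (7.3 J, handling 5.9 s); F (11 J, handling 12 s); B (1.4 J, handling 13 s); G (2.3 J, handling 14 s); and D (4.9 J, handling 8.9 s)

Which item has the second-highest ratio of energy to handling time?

Profitability E/h (J/s): A = 7.3/5.9 = 1.24, F = 11/12 = 0.917, B = 1.4/13 = 0.108, G = 2.3/14 = 0.164, D = 4.9/8.9 = 0.551.
Ranked: A > F > D > G > B.

F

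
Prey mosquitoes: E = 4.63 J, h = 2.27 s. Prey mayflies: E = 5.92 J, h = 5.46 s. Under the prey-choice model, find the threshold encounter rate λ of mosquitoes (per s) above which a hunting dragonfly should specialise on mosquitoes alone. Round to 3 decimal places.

At the threshold, the rate on mosquitoes alone equals the profitability of mayflies: λ·4.63/(1 + λ·2.27) = 5.92/5.46 = 1.084.
Rearranging, λ(4.63 − 1.084×2.27) = 1.084, so λ = 1.084/2.169 = 0.4999 per s.

0.500 per s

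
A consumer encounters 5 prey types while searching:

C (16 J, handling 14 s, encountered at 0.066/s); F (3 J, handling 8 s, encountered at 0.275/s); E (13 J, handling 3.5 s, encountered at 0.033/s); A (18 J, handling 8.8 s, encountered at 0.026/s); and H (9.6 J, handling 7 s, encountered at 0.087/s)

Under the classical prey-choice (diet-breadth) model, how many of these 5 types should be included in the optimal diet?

4

E/h in descending order: E 3.71, A 2.05, H 1.37, C 1.14, F 0.375 J/s. The optimal diet is the largest prefix of this list for which every included type satisfies E_i/h_i > R on the types above it.
Rate on top 1: 0.3846. A: 2.05 > 0.3846 → include.
Rate on top 2: 0.6673. H: 1.37 > 0.6673 → include.
Rate on top 3: 0.8868. C: 1.14 > 0.8868 → include.
Rate on top 4: 0.969. F: 0.375 < 0.969 → exclude; stop.
Optimal diet: E, A, H, C — 4 of 5 types.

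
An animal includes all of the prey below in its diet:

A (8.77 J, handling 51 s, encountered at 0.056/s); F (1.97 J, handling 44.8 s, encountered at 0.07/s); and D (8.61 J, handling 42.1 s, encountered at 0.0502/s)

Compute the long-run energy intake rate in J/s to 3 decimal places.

R = (0.056×8.77 + 0.07×1.97 + 0.0502×8.61) / (1 + 0.056×51 + 0.07×44.8 + 0.0502×42.1) = 1.061/9.105 = 0.1166 J/s.

0.117 J/s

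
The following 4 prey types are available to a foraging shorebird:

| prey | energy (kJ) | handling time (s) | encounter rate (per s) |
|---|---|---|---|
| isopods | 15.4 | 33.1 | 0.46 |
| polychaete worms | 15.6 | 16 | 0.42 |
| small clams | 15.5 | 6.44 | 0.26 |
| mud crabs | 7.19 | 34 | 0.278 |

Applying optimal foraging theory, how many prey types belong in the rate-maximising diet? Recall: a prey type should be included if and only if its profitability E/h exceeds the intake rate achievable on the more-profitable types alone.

1

Profitabilities (E/h, kJ/s): small clams 2.41, polychaete worms 0.975, isopods 0.465, mud crabs 0.211. Add prey in this order while the next type's profitability exceeds the intake rate on those already taken.
Rate on top 1: 1.507. polychaete worms: 0.975 < 1.507 → exclude; stop.
Optimal diet: small clams — 1 of 4 types.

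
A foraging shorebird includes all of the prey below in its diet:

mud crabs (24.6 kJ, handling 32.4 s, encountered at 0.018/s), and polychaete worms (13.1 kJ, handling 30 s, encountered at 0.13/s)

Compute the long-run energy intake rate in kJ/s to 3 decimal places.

0.391 kJ/s

R = Σλ_iE_i / (1 + Σλ_ih_i)
Numerator: 0.018×24.6 + 0.13×13.1 = 2.146
Denominator: 1 + 0.018×32.4 + 0.13×30 = 5.483
R = 2.146/5.483 = 0.3913 kJ/s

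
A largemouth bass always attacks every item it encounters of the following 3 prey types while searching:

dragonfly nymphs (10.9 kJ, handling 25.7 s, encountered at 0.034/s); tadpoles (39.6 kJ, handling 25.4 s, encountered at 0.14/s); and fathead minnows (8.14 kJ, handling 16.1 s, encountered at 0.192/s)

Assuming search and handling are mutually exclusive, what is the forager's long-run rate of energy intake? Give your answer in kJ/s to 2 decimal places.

R = Σλ_iE_i / (1 + Σλ_ih_i)
Numerator: 0.034×10.9 + 0.14×39.6 + 0.192×8.14 = 7.477
Denominator: 1 + 0.034×25.7 + 0.14×25.4 + 0.192×16.1 = 8.521
R = 7.477/8.521 = 0.8775 kJ/s

0.88 kJ/s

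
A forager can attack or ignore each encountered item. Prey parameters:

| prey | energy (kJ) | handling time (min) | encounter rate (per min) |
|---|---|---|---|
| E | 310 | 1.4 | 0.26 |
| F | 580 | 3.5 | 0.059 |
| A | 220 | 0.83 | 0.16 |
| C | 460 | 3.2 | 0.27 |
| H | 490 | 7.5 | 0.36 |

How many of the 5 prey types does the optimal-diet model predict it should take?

E/h in descending order: A 265, E 221, F 166, C 144, H 65.3 kJ/min. The optimal diet is the largest prefix of this list for which every included type satisfies E_i/h_i > R on the types above it.
Rate on top 1: 31.07. E: 221 > 31.07 → include.
Rate on top 2: 77.37. F: 166 > 77.37 → include.
Rate on top 3: 88.08. C: 144 > 88.08 → include.
Rate on top 4: 106.8. H: 65.3 < 106.8 → exclude; stop.
Optimal diet: A, E, F, C — 4 of 5 types.

4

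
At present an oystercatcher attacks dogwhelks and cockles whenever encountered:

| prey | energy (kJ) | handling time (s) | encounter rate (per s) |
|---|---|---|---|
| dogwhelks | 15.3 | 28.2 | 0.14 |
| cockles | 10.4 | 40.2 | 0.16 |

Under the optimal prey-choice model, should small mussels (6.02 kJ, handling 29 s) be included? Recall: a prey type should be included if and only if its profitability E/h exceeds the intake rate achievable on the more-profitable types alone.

On dogwhelks and cockles alone, R = ΣλE/(1+Σλh) = 3.806/11.38 = 0.3344 kJ/s.
small mussels: E/h = 6.02/29 = 0.2076 kJ/s.
Since 0.2076 < R, time spent handling small mussels is better spent searching.

No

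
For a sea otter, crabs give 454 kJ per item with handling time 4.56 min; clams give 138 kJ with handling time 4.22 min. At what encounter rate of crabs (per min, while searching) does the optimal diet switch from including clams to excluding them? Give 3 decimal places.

0.107 per min

The zero-one rule: include clams iff E₂/h₂ > λE₁/(1+λh₁). Equality gives the switch point.
λE₁h₂ = E₂ + λE₂h₁ ⇒ λ = E₂/(E₁h₂ − E₂h₁) = 138/(1916 − 629.3) = 0.1073 per min.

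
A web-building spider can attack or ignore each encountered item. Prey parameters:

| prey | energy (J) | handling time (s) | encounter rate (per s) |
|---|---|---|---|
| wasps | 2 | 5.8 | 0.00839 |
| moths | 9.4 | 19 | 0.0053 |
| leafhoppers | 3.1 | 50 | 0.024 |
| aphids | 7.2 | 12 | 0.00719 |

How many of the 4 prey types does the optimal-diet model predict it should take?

3

E/h in descending order: aphids 0.6, moths 0.495, wasps 0.345, leafhoppers 0.062 J/s. The optimal diet is the largest prefix of this list for which every included type satisfies E_i/h_i > R on the types above it.
Rate on top 1: 0.04766. moths: 0.495 > 0.04766 → include.
Rate on top 2: 0.08559. wasps: 0.345 > 0.08559 → include.
Rate on top 3: 0.09579. leafhoppers: 0.062 < 0.09579 → exclude; stop.
Optimal diet: aphids, moths, wasps — 3 of 4 types.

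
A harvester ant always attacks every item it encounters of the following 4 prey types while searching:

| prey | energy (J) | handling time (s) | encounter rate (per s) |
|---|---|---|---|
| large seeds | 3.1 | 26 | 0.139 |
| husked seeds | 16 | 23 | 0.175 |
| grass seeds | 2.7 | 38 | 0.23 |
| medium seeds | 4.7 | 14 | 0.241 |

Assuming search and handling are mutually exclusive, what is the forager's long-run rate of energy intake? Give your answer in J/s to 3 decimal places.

R = (0.139×3.1 + 0.175×16 + 0.23×2.7 + 0.241×4.7) / (1 + 0.139×26 + 0.175×23 + 0.23×38 + 0.241×14) = 4.985/20.75 = 0.2402 J/s.

0.240 J/s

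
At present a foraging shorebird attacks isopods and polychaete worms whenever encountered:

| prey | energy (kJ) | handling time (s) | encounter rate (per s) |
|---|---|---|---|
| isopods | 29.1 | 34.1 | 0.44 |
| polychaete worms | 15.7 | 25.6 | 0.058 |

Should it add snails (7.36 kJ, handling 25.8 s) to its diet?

Intake rate on the current diet: R = (0.44×29.1 + 0.058×15.7) / (1 + 0.44×34.1 + 0.058×25.6) = 13.71/17.49 = 0.7842 kJ/s.
Profitability of snails: 7.36/25.8 = 0.2853 kJ/s.
0.2853 < 0.7842, so adding snails would lower the average — exclude it.

No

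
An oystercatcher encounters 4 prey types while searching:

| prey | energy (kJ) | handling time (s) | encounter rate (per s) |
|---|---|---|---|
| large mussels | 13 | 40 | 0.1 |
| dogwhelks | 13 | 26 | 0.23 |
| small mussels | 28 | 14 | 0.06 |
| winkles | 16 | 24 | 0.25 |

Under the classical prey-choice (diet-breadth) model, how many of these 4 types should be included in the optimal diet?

Profitabilities (E/h, kJ/s): small mussels 2, winkles 0.667, dogwhelks 0.5, large mussels 0.325. Add prey in this order while the next type's profitability exceeds the intake rate on those already taken.
Rate on top 1: 0.913. winkles: 0.667 < 0.913 → exclude; stop.
Optimal diet: small mussels — 1 of 4 types.

1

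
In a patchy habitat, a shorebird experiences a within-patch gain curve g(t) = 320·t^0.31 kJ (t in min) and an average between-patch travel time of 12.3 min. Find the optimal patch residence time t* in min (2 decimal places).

5.53 min

Optimal t* satisfies g'(t*) = g(t*)/(T + t*).
g'(t) = 0.31·320·t^-0.69. Setting 0.31·320·t^-0.69 = 320·t^0.31/(12.3+t) gives 0.31(12.3+t) = t, so 0.69·t = 0.31×12.3.
t* = 0.31×12.3/0.69 = 5.526 min.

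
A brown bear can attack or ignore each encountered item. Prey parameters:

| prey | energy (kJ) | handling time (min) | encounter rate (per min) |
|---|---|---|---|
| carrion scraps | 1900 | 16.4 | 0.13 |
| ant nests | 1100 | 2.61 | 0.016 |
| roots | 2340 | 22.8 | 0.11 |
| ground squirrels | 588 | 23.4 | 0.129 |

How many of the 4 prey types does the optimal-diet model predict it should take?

3

Rank by E/h (kJ/min): ant nests 421, carrion scraps 116, roots 103, ground squirrels 25.1. Include each in turn until the next type's E/h falls below the running intake rate.
Rate on top 1: 16.89. carrion scraps: 116 > 16.89 → include.
Rate on top 2: 83.37. roots: 103 > 83.37 → include.
Rate on top 3: 91.87. ground squirrels: 25.1 < 91.87 → exclude; stop.
Optimal diet: ant nests, carrion scraps, roots — 3 of 4 types.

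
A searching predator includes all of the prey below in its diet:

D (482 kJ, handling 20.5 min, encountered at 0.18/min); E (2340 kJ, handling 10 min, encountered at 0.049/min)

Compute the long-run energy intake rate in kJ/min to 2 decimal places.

R = (0.18×482 + 0.049×2340) / (1 + 0.18×20.5 + 0.049×10) = 201.4/5.18 = 38.88 kJ/min.

38.88 kJ/min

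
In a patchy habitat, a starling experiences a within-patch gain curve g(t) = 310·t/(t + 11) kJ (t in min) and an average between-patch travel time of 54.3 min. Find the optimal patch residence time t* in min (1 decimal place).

24.4 min

By the marginal value theorem, leave when the instantaneous gain rate g'(t) equals the habitat-wide average g(t)/(T + t).
g'(t) = 310·11/(t + 11)². Setting 310·11/(t+11)² = 310t/[(t+11)(54.3+t)] gives 11(54.3+t) = t(t+11), so t² = 11×54.3 = 597.3.
t* = √597.3 = 24.44 min.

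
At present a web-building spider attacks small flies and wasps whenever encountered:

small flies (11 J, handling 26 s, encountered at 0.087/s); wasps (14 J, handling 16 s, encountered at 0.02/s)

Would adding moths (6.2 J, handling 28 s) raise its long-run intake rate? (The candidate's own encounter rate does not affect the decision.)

No

Current rate: (0.087×11 + 0.02×14)/(1 + 0.087×26 + 0.02×16) = 0.3453 J/s.
Profitability of moths: 6.2/28 = 0.2214 J/s.
0.2214 < 0.3453, so adding moths would lower the average — exclude it.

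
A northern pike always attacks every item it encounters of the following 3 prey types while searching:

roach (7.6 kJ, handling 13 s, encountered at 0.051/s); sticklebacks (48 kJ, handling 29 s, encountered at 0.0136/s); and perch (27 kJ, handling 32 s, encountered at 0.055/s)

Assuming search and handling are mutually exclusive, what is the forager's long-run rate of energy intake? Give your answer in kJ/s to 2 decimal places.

0.66 kJ/s

Energy encountered per unit search time: 0.051×7.6 + 0.0136×48 + 0.055×27 = 2.525 kJ/s.
Handling time per unit search time: 0.051×13 + 0.0136×29 + 0.055×32 = 2.817.
Rate = 2.525/(1 + 2.817) = 0.6615 kJ/s.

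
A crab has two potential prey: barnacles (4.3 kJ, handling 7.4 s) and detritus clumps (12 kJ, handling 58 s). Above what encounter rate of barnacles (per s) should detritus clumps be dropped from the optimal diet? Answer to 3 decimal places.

Drop detritus clumps once their profitability E₂/h₂ falls below the rate achievable on barnacles alone: E₂/h₂ = λE₁/(1 + λh₁).
Solve for λ: λE₁h₂ = E₂(1 + λh₁) → λ(E₁h₂ − E₂h₁) = E₂ → λ = E₂/(E₁h₂ − E₂h₁).
λ = 12/(4.3×58 − 12×7.4) = 12/160.6 = 0.07472 per s.

0.075 per s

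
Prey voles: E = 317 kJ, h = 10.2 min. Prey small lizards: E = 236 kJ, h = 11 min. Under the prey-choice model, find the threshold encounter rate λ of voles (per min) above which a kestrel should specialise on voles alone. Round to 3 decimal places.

0.219 per min

The zero-one rule: include small lizards iff E₂/h₂ > λE₁/(1+λh₁). Equality gives the switch point.
λE₁h₂ = E₂ + λE₂h₁ ⇒ λ = E₂/(E₁h₂ − E₂h₁) = 236/(3487 − 2407) = 0.2186 per min.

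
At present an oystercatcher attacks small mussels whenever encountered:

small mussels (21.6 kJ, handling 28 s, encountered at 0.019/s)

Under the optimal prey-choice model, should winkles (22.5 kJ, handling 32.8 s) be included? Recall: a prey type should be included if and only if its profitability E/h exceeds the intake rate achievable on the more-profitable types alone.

Current rate: (0.019×21.6)/(1 + 0.019×28) = 0.2679 kJ/s.
Profitability of winkles: 22.5/32.8 = 0.686 kJ/s.
0.686 > 0.2679, so adding winkles raises the average — include it.

Yes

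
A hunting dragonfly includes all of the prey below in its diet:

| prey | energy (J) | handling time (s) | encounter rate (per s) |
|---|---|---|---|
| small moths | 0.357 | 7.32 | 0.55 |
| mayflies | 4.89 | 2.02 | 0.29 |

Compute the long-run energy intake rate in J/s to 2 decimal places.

R = (0.55×0.357 + 0.29×4.89) / (1 + 0.55×7.32 + 0.29×2.02) = 1.614/5.612 = 0.2877 J/s.

0.29 J/s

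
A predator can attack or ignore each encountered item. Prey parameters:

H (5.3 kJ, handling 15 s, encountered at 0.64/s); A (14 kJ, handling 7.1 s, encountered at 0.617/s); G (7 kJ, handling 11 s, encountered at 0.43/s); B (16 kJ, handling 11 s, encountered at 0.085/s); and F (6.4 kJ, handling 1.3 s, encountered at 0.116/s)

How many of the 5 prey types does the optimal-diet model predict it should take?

E/h in descending order: F 4.92, A 1.97, B 1.45, G 0.636, H 0.353 kJ/s. The optimal diet is the largest prefix of this list for which every included type satisfies E_i/h_i > R on the types above it.
Rate on top 1: 0.6451. A: 1.97 > 0.6451 → include.
Rate on top 2: 1.696. B: 1.45 < 1.696 → exclude; stop.
Optimal diet: F, A — 2 of 5 types.

2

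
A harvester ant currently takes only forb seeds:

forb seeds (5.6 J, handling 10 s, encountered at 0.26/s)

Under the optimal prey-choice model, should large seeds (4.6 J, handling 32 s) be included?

No

Current rate: (0.26×5.6)/(1 + 0.26×10) = 0.4044 J/s.
large seeds: E/h = 4.6/32 = 0.1437 J/s.
0.1437 < 0.4044, so adding large seeds would lower the average — exclude it.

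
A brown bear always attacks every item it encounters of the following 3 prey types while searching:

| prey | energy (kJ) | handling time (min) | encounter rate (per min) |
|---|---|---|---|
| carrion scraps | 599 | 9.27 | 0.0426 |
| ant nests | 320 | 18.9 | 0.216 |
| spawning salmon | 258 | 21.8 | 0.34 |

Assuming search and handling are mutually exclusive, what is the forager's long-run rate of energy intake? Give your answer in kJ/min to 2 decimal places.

R = (0.0426×599 + 0.216×320 + 0.34×258) / (1 + 0.0426×9.27 + 0.216×18.9 + 0.34×21.8) = 182.4/12.89 = 14.15 kJ/min.

14.15 kJ/min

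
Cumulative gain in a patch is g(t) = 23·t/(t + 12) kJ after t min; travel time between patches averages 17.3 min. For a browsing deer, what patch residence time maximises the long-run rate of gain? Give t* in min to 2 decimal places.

Maximise g(t)/(T+t): set derivative to zero → g'(t)(T+t) = g(t).
g'(t) = 23·12/(t + 12)². Setting 23·12/(t+12)² = 23t/[(t+12)(17.3+t)] gives 12(17.3+t) = t(t+12), so t² = 12×17.3 = 207.6.
t* = √207.6 = 14.41 min.

14.41 min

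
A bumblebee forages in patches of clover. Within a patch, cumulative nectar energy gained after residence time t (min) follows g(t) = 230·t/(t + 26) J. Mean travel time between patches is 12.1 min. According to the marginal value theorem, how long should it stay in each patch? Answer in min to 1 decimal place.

By the marginal value theorem, leave when the instantaneous gain rate g'(t) equals the habitat-wide average g(t)/(T + t).
g'(t) = 230·26/(t + 26)². Setting 230·26/(t+26)² = 230t/[(t+26)(12.1+t)] gives 26(12.1+t) = t(t+26), so t² = 26×12.1 = 314.6.
t* = √314.6 = 17.74 min.

17.7 min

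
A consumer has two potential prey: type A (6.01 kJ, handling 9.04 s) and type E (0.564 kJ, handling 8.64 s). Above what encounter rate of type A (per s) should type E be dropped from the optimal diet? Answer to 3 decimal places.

0.012 per s

At the threshold, the rate on type A alone equals the profitability of type E: λ·6.01/(1 + λ·9.04) = 0.564/8.64 = 0.06528.
Rearranging, λ(6.01 − 0.06528×9.04) = 0.06528, so λ = 0.06528/5.42 = 0.01204 per s.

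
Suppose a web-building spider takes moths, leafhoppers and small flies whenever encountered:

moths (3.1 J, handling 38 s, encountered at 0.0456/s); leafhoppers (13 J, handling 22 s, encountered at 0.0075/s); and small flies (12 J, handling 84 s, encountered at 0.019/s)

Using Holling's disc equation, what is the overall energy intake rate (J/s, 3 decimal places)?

0.104 J/s

R = Σλ_iE_i / (1 + Σλ_ih_i)
Numerator: 0.0456×3.1 + 0.0075×13 + 0.019×12 = 0.4669
Denominator: 1 + 0.0456×38 + 0.0075×22 + 0.019×84 = 4.494
R = 0.4669/4.494 = 0.1039 J/s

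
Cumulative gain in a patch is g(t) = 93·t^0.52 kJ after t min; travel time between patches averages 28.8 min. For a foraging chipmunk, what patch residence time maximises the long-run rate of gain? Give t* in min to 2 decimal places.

31.20 min

By the marginal value theorem, leave when the instantaneous gain rate g'(t) equals the habitat-wide average g(t)/(T + t).
g'(t) = 0.52·93·t^-0.48. Setting 0.52·93·t^-0.48 = 93·t^0.52/(28.8+t) gives 0.52(28.8+t) = t, so 0.48·t = 0.52×28.8.
t* = 0.52×28.8/0.48 = 31.2 min.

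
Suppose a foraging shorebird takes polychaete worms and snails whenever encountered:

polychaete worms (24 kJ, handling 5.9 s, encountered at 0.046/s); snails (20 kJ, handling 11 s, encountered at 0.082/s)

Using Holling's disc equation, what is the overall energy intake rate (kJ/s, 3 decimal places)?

R = (0.046×24 + 0.082×20) / (1 + 0.046×5.9 + 0.082×11) = 2.744/2.173 = 1.263 kJ/s.

1.263 kJ/s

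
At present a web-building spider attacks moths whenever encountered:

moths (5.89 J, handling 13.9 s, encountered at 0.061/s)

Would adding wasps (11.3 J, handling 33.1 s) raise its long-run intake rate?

Yes

On moths alone, R = ΣλE/(1+Σλh) = 0.3593/1.848 = 0.1944 J/s.
Profitability of wasps: 11.3/33.1 = 0.3414 J/s.
0.3414 > 0.1944, so adding wasps raises the average — include it.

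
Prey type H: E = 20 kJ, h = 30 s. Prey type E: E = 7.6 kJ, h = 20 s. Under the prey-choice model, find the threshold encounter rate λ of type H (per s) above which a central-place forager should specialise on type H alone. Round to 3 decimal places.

0.044 per s

Drop type E once their profitability E₂/h₂ falls below the rate achievable on type H alone: E₂/h₂ = λE₁/(1 + λh₁).
Solve for λ: λE₁h₂ = E₂(1 + λh₁) → λ(E₁h₂ − E₂h₁) = E₂ → λ = E₂/(E₁h₂ − E₂h₁).
λ = 7.6/(20×20 − 7.6×30) = 7.6/172 = 0.04419 per s.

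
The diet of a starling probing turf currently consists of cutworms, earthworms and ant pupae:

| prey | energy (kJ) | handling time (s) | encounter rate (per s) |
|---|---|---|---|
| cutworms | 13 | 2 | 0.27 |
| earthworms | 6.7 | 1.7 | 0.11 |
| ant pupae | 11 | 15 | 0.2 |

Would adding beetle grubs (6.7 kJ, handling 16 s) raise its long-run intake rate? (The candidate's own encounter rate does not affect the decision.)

Current rate: (0.27×13 + 0.11×6.7 + 0.2×11)/(1 + 0.27×2 + 0.11×1.7 + 0.2×15) = 1.364 kJ/s.
Profitability of beetle grubs: 6.7/16 = 0.4188 kJ/s.
0.4188 < 1.364, so adding beetle grubs would lower the average — exclude it.

No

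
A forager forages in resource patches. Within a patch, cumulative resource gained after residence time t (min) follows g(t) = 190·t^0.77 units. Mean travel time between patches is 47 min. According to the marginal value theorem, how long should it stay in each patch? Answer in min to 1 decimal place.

157.3 min

Optimal t* satisfies g'(t*) = g(t*)/(T + t*).
g'(t) = 0.77·190·t^-0.23. Setting 0.77·190·t^-0.23 = 190·t^0.77/(47+t) gives 0.77(47+t) = t, so 0.23·t = 0.77×47.
t* = 0.77×47/0.23 = 157.3 min.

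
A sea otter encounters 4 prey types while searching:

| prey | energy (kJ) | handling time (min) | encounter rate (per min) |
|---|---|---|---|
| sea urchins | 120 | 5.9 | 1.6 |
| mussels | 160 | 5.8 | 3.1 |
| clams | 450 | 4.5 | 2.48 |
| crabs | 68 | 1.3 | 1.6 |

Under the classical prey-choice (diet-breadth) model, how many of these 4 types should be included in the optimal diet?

1

E/h in descending order: clams 100, crabs 52.3, mussels 27.6, sea urchins 20.3 kJ/min. The optimal diet is the largest prefix of this list for which every included type satisfies E_i/h_i > R on the types above it.
Rate on top 1: 91.78. crabs: 52.3 < 91.78 → exclude; stop.
Optimal diet: clams — 1 of 4 types.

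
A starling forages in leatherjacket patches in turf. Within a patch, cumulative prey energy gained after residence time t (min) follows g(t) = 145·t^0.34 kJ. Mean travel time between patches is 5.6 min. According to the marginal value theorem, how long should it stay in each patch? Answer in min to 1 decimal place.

2.9 min

Maximise g(t)/(T+t): set derivative to zero → g'(t)(T+t) = g(t).
g'(t) = 0.34·145·t^-0.66. Setting 0.34·145·t^-0.66 = 145·t^0.34/(5.6+t) gives 0.34(5.6+t) = t, so 0.66·t = 0.34×5.6.
t* = 0.34×5.6/0.66 = 2.885 min.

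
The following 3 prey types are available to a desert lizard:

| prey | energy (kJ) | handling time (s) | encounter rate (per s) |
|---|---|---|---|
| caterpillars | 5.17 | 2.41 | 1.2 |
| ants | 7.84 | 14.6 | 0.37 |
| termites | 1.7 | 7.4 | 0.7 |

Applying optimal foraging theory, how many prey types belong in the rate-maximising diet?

Profitabilities (E/h, kJ/s): caterpillars 2.15, ants 0.537, termites 0.23. Add prey in this order while the next type's profitability exceeds the intake rate on those already taken.
Rate on top 1: 1.594. ants: 0.537 < 1.594 → exclude; stop.
Optimal diet: caterpillars — 1 of 3 types.

1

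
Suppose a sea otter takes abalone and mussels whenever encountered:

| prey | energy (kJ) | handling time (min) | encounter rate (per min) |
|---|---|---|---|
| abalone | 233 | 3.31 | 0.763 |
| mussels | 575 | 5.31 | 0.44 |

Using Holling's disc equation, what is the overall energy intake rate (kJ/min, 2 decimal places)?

R = Σλ_iE_i / (1 + Σλ_ih_i)
Numerator: 0.763×233 + 0.44×575 = 430.8
Denominator: 1 + 0.763×3.31 + 0.44×5.31 = 5.862
R = 430.8/5.862 = 73.49 kJ/min

73.49 kJ/min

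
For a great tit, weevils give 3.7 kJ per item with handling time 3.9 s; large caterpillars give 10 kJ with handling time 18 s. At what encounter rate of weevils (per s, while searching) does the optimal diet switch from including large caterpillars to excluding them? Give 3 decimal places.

The zero-one rule: include large caterpillars iff E₂/h₂ > λE₁/(1+λh₁). Equality gives the switch point.
λE₁h₂ = E₂ + λE₂h₁ ⇒ λ = E₂/(E₁h₂ − E₂h₁) = 10/(66.6 − 39) = 0.3623 per s.

0.362 per s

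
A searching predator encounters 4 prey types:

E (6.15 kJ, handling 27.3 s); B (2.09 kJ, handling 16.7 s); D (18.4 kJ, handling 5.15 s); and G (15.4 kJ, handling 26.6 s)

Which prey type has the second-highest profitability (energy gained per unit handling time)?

G

In descending order of E/h:
D: 18.4/5.15 = 3.57 kJ/s
G: 15.4/26.6 = 0.579 kJ/s
E: 6.15/27.3 = 0.225 kJ/s
B: 2.09/16.7 = 0.125 kJ/s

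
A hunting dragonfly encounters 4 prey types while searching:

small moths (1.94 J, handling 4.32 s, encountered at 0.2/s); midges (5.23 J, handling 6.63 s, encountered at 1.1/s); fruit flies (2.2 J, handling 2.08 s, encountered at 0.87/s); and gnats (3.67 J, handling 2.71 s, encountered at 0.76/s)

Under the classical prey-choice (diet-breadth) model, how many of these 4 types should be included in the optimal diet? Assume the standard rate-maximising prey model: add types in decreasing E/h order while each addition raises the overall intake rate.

E/h in descending order: gnats 1.35, fruit flies 1.06, midges 0.789, small moths 0.449 J/s. The optimal diet is the largest prefix of this list for which every included type satisfies E_i/h_i > R on the types above it.
Rate on top 1: 0.9116. fruit flies: 1.06 > 0.9116 → include.
Rate on top 2: 0.9659. midges: 0.789 < 0.9659 → exclude; stop.
Optimal diet: gnats, fruit flies — 2 of 4 types.

2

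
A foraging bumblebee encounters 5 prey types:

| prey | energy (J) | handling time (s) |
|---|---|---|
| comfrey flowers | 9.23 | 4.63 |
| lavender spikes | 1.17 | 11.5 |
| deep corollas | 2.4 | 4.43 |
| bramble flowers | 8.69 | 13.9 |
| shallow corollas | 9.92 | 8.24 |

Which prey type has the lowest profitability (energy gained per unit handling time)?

lavender spikes

In descending order of E/h:
comfrey flowers: 9.23/4.63 = 1.99 J/s
shallow corollas: 9.92/8.24 = 1.2 J/s
bramble flowers: 8.69/13.9 = 0.625 J/s
deep corollas: 2.4/4.43 = 0.542 J/s
lavender spikes: 1.17/11.5 = 0.102 J/s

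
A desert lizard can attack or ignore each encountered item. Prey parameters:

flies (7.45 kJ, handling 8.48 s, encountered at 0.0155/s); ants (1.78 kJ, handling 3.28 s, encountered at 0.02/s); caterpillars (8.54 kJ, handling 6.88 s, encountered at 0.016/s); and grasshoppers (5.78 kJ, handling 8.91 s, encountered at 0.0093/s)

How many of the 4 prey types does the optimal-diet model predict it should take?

Profitabilities (E/h, kJ/s): caterpillars 1.24, flies 0.879, grasshoppers 0.649, ants 0.543. Add prey in this order while the next type's profitability exceeds the intake rate on those already taken.
Rate on top 1: 0.1231. flies: 0.879 > 0.1231 → include.
Rate on top 2: 0.2031. grasshoppers: 0.649 > 0.2031 → include.
Rate on top 3: 0.231. ants: 0.543 > 0.231 → include.
Optimal diet: caterpillars, flies, grasshoppers, ants — 4 of 4 types.

4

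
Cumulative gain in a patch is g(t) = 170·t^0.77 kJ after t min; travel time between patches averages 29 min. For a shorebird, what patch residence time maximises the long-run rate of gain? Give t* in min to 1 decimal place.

97.1 min

Optimal t* satisfies g'(t*) = g(t*)/(T + t*).
g'(t) = 0.77·170·t^-0.23. Setting 0.77·170·t^-0.23 = 170·t^0.77/(29+t) gives 0.77(29+t) = t, so 0.23·t = 0.77×29.
t* = 0.77×29/0.23 = 97.09 min.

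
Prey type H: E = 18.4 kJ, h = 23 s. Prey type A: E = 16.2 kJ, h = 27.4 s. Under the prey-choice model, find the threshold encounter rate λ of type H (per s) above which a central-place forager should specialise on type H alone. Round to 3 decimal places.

At the threshold, the rate on type H alone equals the profitability of type A: λ·18.4/(1 + λ·23) = 16.2/27.4 = 0.5912.
Rearranging, λ(18.4 − 0.5912×23) = 0.5912, so λ = 0.5912/4.801 = 0.1231 per s.

0.123 per s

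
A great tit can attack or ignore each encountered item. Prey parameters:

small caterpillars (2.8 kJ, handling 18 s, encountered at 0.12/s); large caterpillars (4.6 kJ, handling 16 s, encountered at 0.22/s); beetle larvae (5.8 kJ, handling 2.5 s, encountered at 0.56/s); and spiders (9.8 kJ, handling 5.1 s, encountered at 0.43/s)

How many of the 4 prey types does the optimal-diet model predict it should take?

2

Rank by E/h (kJ/s): beetle larvae 2.32, spiders 1.92, large caterpillars 0.287, small caterpillars 0.156. Include each in turn until the next type's E/h falls below the running intake rate.
Rate on top 1: 1.353. spiders: 1.92 > 1.353 → include.
Rate on top 2: 1.625. large caterpillars: 0.287 < 1.625 → exclude; stop.
Optimal diet: beetle larvae, spiders — 2 of 4 types.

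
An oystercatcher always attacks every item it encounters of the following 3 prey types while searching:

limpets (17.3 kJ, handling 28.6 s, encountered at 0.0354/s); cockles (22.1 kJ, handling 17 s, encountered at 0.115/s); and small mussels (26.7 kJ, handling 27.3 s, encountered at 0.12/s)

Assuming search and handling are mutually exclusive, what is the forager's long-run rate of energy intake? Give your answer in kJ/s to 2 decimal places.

0.88 kJ/s

R = (0.0354×17.3 + 0.115×22.1 + 0.12×26.7) / (1 + 0.0354×28.6 + 0.115×17 + 0.12×27.3) = 6.358/7.243 = 0.8777 kJ/s.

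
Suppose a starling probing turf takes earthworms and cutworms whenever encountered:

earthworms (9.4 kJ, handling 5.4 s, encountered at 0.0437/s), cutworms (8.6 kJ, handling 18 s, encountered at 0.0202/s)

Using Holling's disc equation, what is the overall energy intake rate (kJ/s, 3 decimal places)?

0.365 kJ/s

R = (0.0437×9.4 + 0.0202×8.6) / (1 + 0.0437×5.4 + 0.0202×18) = 0.5845/1.6 = 0.3654 kJ/s.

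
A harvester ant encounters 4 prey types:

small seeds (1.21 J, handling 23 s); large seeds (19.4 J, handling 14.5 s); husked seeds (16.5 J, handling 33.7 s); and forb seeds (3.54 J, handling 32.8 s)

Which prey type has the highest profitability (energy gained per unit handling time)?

large seeds

Profitability E/h (J/s): small seeds = 1.21/23 = 0.0526, large seeds = 19.4/14.5 = 1.34, husked seeds = 16.5/33.7 = 0.49, forb seeds = 3.54/32.8 = 0.108.
Ranked: large seeds > husked seeds > forb seeds > small seeds.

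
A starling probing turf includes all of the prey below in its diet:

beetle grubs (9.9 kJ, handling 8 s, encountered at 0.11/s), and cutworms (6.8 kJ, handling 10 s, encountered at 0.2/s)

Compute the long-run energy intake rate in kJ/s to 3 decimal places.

R = (0.11×9.9 + 0.2×6.8) / (1 + 0.11×8 + 0.2×10) = 2.449/3.88 = 0.6312 kJ/s.

0.631 kJ/s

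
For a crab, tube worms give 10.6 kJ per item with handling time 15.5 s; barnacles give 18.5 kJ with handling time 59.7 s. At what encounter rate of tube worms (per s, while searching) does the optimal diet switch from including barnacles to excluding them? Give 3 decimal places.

0.053 per s

Drop barnacles once their profitability E₂/h₂ falls below the rate achievable on tube worms alone: E₂/h₂ = λE₁/(1 + λh₁).
Solve for λ: λE₁h₂ = E₂(1 + λh₁) → λ(E₁h₂ − E₂h₁) = E₂ → λ = E₂/(E₁h₂ − E₂h₁).
λ = 18.5/(10.6×59.7 − 18.5×15.5) = 18.5/346.1 = 0.05346 per s.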